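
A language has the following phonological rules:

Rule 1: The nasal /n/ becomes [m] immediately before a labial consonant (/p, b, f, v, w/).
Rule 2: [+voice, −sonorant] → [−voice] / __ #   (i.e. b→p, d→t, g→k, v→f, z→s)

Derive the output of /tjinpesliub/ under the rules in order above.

Rule 1 (nasal place assimilation): /n/ precedes the labial consonant /p/, so it assimilates in place to [m]. /tjinpesliub/ → tjimpesliub.
Rule 2 (final devoicing): /b/ is a voiced obstruent in word-final position, so it devoices to [p]. /tjimpesliub/ → tjimpesliup.

tjimpesliup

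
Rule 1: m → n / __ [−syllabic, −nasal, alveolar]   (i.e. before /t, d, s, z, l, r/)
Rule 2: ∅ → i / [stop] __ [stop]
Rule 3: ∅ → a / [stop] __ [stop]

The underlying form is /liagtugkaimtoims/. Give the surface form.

liagitugikaintoins

Rule 1 (nasal place assimilation): /m/ precedes the alveolar consonant /t/, so it assimilates in place to [n]. /m/ precedes the alveolar consonant /s/, so it assimilates in place to [n]. /liagtugkaimtoims/ → liagtugkaintoins.
Rule 2 (stop-cluster i-epenthesis): /g/ and /t/ form a stop–stop cluster, so [i] is inserted between them. /g/ and /k/ form a stop–stop cluster, so [i] is inserted between them. /liagtugkaintoins/ → liagitugikaintoins.
Rule 3 (stop-cluster a-epenthesis): no segment meets the environment; /liagitugikaintoins/ is unchanged.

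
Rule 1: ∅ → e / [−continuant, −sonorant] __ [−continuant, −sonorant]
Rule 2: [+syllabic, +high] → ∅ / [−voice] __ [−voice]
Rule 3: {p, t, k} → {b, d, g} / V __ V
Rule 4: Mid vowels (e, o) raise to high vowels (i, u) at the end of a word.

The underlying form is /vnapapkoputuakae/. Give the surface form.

vnababegoptuagai

Rule 1 (stop-cluster e-epenthesis): /p/ and /k/ form a stop–stop cluster, so [e] is inserted between them. /vnapapkoputuakae/ → vnapapekoputuakae.
Rule 2 (high vowel syncope): /u/ is a high vowel flanked by voiceless consonants /p/ and /t/, so it deletes. /vnapapekoputuakae/ → vnapapekoptuakae.
Rule 3 (intervocalic voicing): /p/ is a voiceless stop between vowels /a/ and /a/, so it voices to [b]. /p/ is a voiceless stop between vowels /a/ and /e/, so it voices to [b]. /k/ is a voiceless stop between vowels /e/ and /o/, so it voices to [g]. /k/ is a voiceless stop between vowels /a/ and /a/, so it voices to [g]. /vnapapekoptuakae/ → vnababegoptuagae.
Rule 4 (final vowel raising): /e/ is a mid vowel in word-final position, so it raises to [i]. /vnababegoptuagae/ → vnababegoptuagai.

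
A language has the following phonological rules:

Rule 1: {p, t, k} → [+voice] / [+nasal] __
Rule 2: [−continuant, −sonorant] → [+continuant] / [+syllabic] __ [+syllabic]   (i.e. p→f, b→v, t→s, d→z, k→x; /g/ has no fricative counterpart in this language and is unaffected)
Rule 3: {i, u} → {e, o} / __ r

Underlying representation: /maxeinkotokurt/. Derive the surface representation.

Rule 1 (post-nasal voicing): /k/ is a voiceless stop immediately after the nasal /n/, so it voices to [g]. /maxeinkotokurt/ → maxeingotokurt.
Rule 2 (intervocalic spirantization): /t/ is a stop between vowels /o/ and /o/, so it spirantizes to the fricative [s]. /k/ is a stop between vowels /o/ and /u/, so it spirantizes to the fricative [x]. /maxeingotokurt/ → maxeingosoxurt.
Rule 3 (pre-rhotic lowering): /u/ is a high vowel immediately before /r/, so it lowers to [o]. /maxeingosoxurt/ → maxeingosoxort.

maxeingosoxort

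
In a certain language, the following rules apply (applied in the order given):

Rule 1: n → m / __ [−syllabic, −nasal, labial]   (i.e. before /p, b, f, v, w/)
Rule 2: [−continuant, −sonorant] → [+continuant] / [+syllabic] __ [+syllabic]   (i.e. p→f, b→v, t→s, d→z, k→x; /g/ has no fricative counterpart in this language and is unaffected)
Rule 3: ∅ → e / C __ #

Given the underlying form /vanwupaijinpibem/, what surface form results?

vamwufaijimpiveme

Rule 1 (nasal place assimilation): /n/ precedes the labial consonant /w/, so it assimilates in place to [m]. /n/ precedes the labial consonant /p/, so it assimilates in place to [m]. /vanwupaijinpibem/ → vamwupaijimpibem.
Rule 2 (intervocalic spirantization): /p/ is a stop between vowels /u/ and /a/, so it spirantizes to the fricative [f]. /b/ is a stop between vowels /i/ and /e/, so it spirantizes to the fricative [v]. /vamwupaijimpibem/ → vamwufaijimpivem.
Rule 3 (final e-epenthesis): the form ends in the consonant /m/, so [e] is inserted word-finally. /vamwufaijimpivem/ → vamwufaijimpiveme.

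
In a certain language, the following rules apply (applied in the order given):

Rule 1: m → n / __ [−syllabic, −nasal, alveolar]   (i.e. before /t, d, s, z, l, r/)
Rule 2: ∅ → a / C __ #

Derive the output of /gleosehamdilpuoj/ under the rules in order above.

Rule 1 (nasal place assimilation): /m/ precedes the alveolar consonant /d/, so it assimilates in place to [n]. /gleosehamdilpuoj/ → gleosehandilpuoj.
Rule 2 (final a-epenthesis): the form ends in the consonant /j/, so [a] is inserted word-finally. /gleosehandilpuoj/ → gleosehandilpuoja.

gleosehandilpuoja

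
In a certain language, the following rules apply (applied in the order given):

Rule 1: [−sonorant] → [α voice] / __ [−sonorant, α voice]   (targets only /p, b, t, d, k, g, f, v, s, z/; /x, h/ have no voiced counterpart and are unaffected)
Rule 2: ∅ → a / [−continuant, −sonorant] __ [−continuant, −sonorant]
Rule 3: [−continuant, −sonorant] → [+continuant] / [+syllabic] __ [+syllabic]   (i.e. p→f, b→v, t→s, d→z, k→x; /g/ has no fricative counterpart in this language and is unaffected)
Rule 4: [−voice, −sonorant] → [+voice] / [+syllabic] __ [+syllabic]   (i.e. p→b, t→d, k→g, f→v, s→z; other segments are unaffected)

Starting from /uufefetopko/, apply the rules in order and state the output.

uuvevezovaxo

Rule 1 (regressive voicing assimilation): no segment meets the environment; /uufefetopko/ is unchanged.
Rule 2 (stop-cluster a-epenthesis): /p/ and /k/ form a stop–stop cluster, so [a] is inserted between them. /uufefetopko/ → uufefetopako.
Rule 3 (intervocalic spirantization): /t/ is a stop between vowels /e/ and /o/, so it spirantizes to the fricative [s]. /p/ is a stop between vowels /o/ and /a/, so it spirantizes to the fricative [f]. /k/ is a stop between vowels /a/ and /o/, so it spirantizes to the fricative [x]. /uufefetopako/ → uufefesofaxo.
Rule 4 (intervocalic voicing): /f/ is a voiceless obstruent between vowels /u/ and /e/, so it voices to [v]. /f/ is a voiceless obstruent between vowels /e/ and /e/, so it voices to [v]. /s/ is a voiceless obstruent between vowels /e/ and /o/, so it voices to [z]. /f/ is a voiceless obstruent between vowels /o/ and /a/, so it voices to [v]. /uufefesofaxo/ → uuvevezovaxo.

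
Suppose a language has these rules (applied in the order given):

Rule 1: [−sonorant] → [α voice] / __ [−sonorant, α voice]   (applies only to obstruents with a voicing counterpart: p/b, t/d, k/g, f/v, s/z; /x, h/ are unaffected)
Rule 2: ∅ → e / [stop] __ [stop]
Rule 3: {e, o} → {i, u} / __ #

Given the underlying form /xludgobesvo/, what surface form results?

Rule 1 (regressive voicing assimilation): /s/ precedes the voiced obstruent /v/, so it voices to [z] by assimilation. /xludgobesvo/ → xludgobezvo.
Rule 2 (stop-cluster e-epenthesis): /d/ and /g/ form a stop–stop cluster, so [e] is inserted between them. /xludgobezvo/ → xludegobezvo.
Rule 3 (final vowel raising): /o/ is a mid vowel in word-final position, so it raises to [u]. /xludegobezvo/ → xludegobezvu.

xludegobezvu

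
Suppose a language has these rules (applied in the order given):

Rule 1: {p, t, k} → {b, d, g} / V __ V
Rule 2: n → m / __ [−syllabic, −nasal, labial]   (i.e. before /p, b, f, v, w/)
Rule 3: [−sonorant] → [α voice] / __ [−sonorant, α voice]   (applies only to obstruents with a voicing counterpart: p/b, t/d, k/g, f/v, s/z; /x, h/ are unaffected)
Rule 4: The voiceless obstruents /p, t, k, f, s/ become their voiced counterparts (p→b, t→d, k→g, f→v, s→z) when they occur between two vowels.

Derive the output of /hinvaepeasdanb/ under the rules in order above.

Rule 1 (intervocalic voicing): /p/ is a voiceless stop between vowels /e/ and /e/, so it voices to [b]. /hinvaepeasdanb/ → hinvaebeasdanb.
Rule 2 (nasal place assimilation): /n/ precedes the labial consonant /v/, so it assimilates in place to [m]. /n/ precedes the labial consonant /b/, so it assimilates in place to [m]. /hinvaebeasdanb/ → himvaebeasdamb.
Rule 3 (regressive voicing assimilation): /s/ precedes the voiced obstruent /d/, so it voices to [z] by assimilation. /himvaebeasdamb/ → himvaebeazdamb.
Rule 4 (intervocalic voicing): no segment meets the environment; /himvaebeazdamb/ is unchanged.

himvaebeazdamb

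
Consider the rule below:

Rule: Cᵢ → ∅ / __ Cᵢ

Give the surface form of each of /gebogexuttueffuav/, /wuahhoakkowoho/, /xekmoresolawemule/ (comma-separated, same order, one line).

/gebogexuttueffuav/: /tt/ is a geminate; the first /t/ deletes. /ff/ is a geminate; the first /f/ deletes. → [gebogexutuefuav].
/wuahhoakkowoho/: /hh/ is a geminate; the first /h/ deletes. /kk/ is a geminate; the first /k/ deletes. → [wuahoakowoho].
/xekmoresolawemule/: the rule's environment is not met; surfaces unchanged as [xekmoresolawemule].

gebogexutuefuav, wuahoakowoho, xekmoresolawemule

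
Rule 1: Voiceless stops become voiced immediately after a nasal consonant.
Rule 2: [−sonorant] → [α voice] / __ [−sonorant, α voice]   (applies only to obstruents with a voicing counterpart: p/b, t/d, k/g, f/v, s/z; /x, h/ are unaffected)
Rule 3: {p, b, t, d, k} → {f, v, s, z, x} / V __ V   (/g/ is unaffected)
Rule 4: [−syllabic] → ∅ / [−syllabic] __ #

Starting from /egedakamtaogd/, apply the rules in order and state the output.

egezaxamdaog

Rule 1 (post-nasal voicing): /t/ is a voiceless stop immediately after the nasal /m/, so it voices to [d]. /egedakamtaogd/ → egedakamdaogd.
Rule 2 (regressive voicing assimilation): no segment meets the environment; /egedakamdaogd/ is unchanged.
Rule 3 (intervocalic spirantization): /d/ is a stop between vowels /e/ and /a/, so it spirantizes to the fricative [z]. /k/ is a stop between vowels /a/ and /a/, so it spirantizes to the fricative [x]. /egedakamdaogd/ → egezaxamdaogd.
Rule 4 (final cluster simplification): /d/ is the second consonant of a word-final cluster /gd/, so it deletes. /egezaxamdaogd/ → egezaxamdaog.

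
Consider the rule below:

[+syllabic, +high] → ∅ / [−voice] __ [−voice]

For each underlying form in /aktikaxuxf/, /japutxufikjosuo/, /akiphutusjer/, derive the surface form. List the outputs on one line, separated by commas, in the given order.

aktkaxxf, japtxfkjosuo, akphtsjer

/aktikaxuxf/: /i/ is a high vowel flanked by voiceless consonants /t/ and /k/, so it deletes. /u/ is a high vowel flanked by voiceless consonants /x/ and /x/, so it deletes. → [aktkaxxf].
/japutxufikjosuo/: /u/ is a high vowel flanked by voiceless consonants /p/ and /t/, so it deletes. /u/ is a high vowel flanked by voiceless consonants /x/ and /f/, so it deletes. /i/ is a high vowel flanked by voiceless consonants /f/ and /k/, so it deletes. → [japtxfkjosuo].
/akiphutusjer/: /i/ is a high vowel flanked by voiceless consonants /k/ and /p/, so it deletes. /u/ is a high vowel flanked by voiceless consonants /h/ and /t/, so it deletes. /u/ is a high vowel flanked by voiceless consonants /t/ and /s/, so it deletes. → [akphtsjer].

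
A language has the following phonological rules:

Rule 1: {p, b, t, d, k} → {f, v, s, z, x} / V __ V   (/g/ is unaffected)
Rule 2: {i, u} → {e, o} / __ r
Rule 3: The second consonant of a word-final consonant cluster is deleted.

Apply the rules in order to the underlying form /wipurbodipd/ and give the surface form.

wiforbozip

Rule 1 (intervocalic spirantization): /p/ is a stop between vowels /i/ and /u/, so it spirantizes to the fricative [f]. /d/ is a stop between vowels /o/ and /i/, so it spirantizes to the fricative [z]. /wipurbodipd/ → wifurbozipd.
Rule 2 (pre-rhotic lowering): /u/ is a high vowel immediately before /r/, so it lowers to [o]. /wifurbozipd/ → wiforbozipd.
Rule 3 (final cluster simplification): /d/ is the second consonant of a word-final cluster /pd/, so it deletes. /wiforbozipd/ → wiforbozip.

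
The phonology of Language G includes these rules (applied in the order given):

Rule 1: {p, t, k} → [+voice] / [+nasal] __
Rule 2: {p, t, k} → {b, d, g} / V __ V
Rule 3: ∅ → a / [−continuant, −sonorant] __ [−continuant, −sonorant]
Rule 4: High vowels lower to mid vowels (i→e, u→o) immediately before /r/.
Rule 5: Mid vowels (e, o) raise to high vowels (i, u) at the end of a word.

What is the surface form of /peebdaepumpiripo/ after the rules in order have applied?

peebadaebumberibu

Rule 1 (post-nasal voicing): /p/ is a voiceless stop immediately after the nasal /m/, so it voices to [b]. /peebdaepumpiripo/ → peebdaepumbiripo.
Rule 2 (intervocalic voicing): /p/ is a voiceless stop between vowels /e/ and /u/, so it voices to [b]. /p/ is a voiceless stop between vowels /i/ and /o/, so it voices to [b]. /peebdaepumbiripo/ → peebdaebumbiribo.
Rule 3 (stop-cluster a-epenthesis): /b/ and /d/ form a stop–stop cluster, so [a] is inserted between them. /peebdaebumbiribo/ → peebadaebumbiribo.
Rule 4 (pre-rhotic lowering): /i/ is a high vowel immediately before /r/, so it lowers to [e]. /peebadaebumbiribo/ → peebadaebumberibo.
Rule 5 (final vowel raising): /o/ is a mid vowel in word-final position, so it raises to [u]. /peebadaebumberibo/ → peebadaebumberibu.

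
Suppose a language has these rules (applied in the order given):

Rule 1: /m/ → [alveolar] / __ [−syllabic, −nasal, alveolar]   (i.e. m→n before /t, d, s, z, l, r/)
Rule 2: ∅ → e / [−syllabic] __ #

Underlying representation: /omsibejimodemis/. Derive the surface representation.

Rule 1 (nasal place assimilation): /m/ precedes the alveolar consonant /s/, so it assimilates in place to [n]. /omsibejimodemis/ → onsibejimodemis.
Rule 2 (final e-epenthesis): the form ends in the consonant /s/, so [e] is inserted word-finally. /onsibejimodemis/ → onsibejimodemise.

onsibejimodemise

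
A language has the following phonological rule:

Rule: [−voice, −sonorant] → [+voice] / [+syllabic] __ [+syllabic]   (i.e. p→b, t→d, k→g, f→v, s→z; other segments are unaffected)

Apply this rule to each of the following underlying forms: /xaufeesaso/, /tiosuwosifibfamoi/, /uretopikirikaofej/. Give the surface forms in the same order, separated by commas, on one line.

/xaufeesaso/: /f/ is a voiceless obstruent between vowels /u/ and /e/, so it voices to [v]. /s/ is a voiceless obstruent between vowels /e/ and /a/, so it voices to [z]. /s/ is a voiceless obstruent between vowels /a/ and /o/, so it voices to [z]. → [xauveezazo].
/tiosuwosifibfamoi/: /s/ is a voiceless obstruent between vowels /o/ and /u/, so it voices to [z]. /s/ is a voiceless obstruent between vowels /o/ and /i/, so it voices to [z]. /f/ is a voiceless obstruent between vowels /i/ and /i/, so it voices to [v]. → [tiozuwozivibfamoi].
/uretopikirikaofej/: /t/ is a voiceless obstruent between vowels /e/ and /o/, so it voices to [d]. /p/ is a voiceless obstruent between vowels /o/ and /i/, so it voices to [b]. /k/ is a voiceless obstruent between vowels /i/ and /i/, so it voices to [g]. /k/ is a voiceless obstruent between vowels /i/ and /a/, so it voices to [g]. /f/ is a voiceless obstruent between vowels /o/ and /e/, so it voices to [v]. → [uredobigirigaovej].

xauveezazo, tiozuwozivibfamoi, uredobigirigaovej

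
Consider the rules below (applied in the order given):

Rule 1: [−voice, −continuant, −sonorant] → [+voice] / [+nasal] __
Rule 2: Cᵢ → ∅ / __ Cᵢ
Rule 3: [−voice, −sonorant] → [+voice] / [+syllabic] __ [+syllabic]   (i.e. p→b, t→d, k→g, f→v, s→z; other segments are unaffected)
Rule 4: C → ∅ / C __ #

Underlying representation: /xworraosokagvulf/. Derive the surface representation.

xworaozogagvul

Rule 1 (post-nasal voicing): no segment meets the environment; /xworraosokagvulf/ is unchanged.
Rule 2 (degemination): /rr/ is a geminate; the first /r/ deletes. /xworraosokagvulf/ → xworaosokagvulf.
Rule 3 (intervocalic voicing): /s/ is a voiceless obstruent between vowels /o/ and /o/, so it voices to [z]. /k/ is a voiceless obstruent between vowels /o/ and /a/, so it voices to [g]. /xworaosokagvulf/ → xworaozogagvulf.
Rule 4 (final cluster simplification): /f/ is the second consonant of a word-final cluster /lf/, so it deletes. /xworaozogagvulf/ → xworaozogagvul.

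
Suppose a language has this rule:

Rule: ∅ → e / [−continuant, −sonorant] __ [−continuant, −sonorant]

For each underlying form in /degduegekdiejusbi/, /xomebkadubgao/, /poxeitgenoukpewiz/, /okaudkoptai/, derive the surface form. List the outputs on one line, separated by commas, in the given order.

degeduegekediejusbi, xomebekadubegao, poxeitegenoukepewiz, okaudekopetai

/degduegekdiejusbi/: /g/ and /d/ form a stop–stop cluster, so [e] is inserted between them. /k/ and /d/ form a stop–stop cluster, so [e] is inserted between them. → [degeduegekediejusbi].
/xomebkadubgao/: /b/ and /k/ form a stop–stop cluster, so [e] is inserted between them. /b/ and /g/ form a stop–stop cluster, so [e] is inserted between them. → [xomebekadubegao].
/poxeitgenoukpewiz/: /t/ and /g/ form a stop–stop cluster, so [e] is inserted between them. /k/ and /p/ form a stop–stop cluster, so [e] is inserted between them. → [poxeitegenoukepewiz].
/okaudkoptai/: /d/ and /k/ form a stop–stop cluster, so [e] is inserted between them. /p/ and /t/ form a stop–stop cluster, so [e] is inserted between them. → [okaudekopetai].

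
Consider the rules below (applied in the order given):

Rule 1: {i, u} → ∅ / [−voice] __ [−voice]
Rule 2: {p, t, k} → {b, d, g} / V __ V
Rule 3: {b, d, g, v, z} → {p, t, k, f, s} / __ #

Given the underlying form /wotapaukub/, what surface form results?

Rule 1 (high vowel syncope): no segment meets the environment; /wotapaukub/ is unchanged.
Rule 2 (intervocalic voicing): /t/ is a voiceless stop between vowels /o/ and /a/, so it voices to [d]. /p/ is a voiceless stop between vowels /a/ and /a/, so it voices to [b]. /k/ is a voiceless stop between vowels /u/ and /u/, so it voices to [g]. /wotapaukub/ → wodabaugub.
Rule 3 (final devoicing): /b/ is a voiced obstruent in word-final position, so it devoices to [p]. /wodabaugub/ → wodabaugup.

wodabaugup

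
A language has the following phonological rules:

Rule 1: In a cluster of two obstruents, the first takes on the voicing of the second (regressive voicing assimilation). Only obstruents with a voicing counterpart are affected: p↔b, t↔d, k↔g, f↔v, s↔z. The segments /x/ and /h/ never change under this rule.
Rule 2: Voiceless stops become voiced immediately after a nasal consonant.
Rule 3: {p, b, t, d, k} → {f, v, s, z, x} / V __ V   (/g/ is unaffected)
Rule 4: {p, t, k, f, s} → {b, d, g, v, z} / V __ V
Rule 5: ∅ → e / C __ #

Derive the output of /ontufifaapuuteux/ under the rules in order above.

onduvivaavuuzeuxe

Rule 1 (regressive voicing assimilation): no segment meets the environment; /ontufifaapuuteux/ is unchanged.
Rule 2 (post-nasal voicing): /t/ is a voiceless stop immediately after the nasal /n/, so it voices to [d]. /ontufifaapuuteux/ → ondufifaapuuteux.
Rule 3 (intervocalic spirantization): /p/ is a stop between vowels /a/ and /u/, so it spirantizes to the fricative [f]. /t/ is a stop between vowels /u/ and /e/, so it spirantizes to the fricative [s]. /ondufifaapuuteux/ → ondufifaafuuseux.
Rule 4 (intervocalic voicing): /f/ is a voiceless obstruent between vowels /u/ and /i/, so it voices to [v]. /f/ is a voiceless obstruent between vowels /i/ and /a/, so it voices to [v]. /f/ is a voiceless obstruent between vowels /a/ and /u/, so it voices to [v]. /s/ is a voiceless obstruent between vowels /u/ and /e/, so it voices to [z]. /ondufifaafuuseux/ → onduvivaavuuzeux.
Rule 5 (final e-epenthesis): the form ends in the consonant /x/, so [e] is inserted word-finally. /onduvivaavuuzeux/ → onduvivaavuuzeuxe.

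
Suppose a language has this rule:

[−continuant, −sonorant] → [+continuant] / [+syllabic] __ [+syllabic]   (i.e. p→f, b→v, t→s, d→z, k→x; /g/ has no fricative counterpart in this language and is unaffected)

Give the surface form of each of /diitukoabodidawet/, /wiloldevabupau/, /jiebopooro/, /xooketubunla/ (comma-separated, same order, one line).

/diitukoabodidawet/: /t/ is a stop between vowels /i/ and /u/, so it spirantizes to the fricative [s]. /k/ is a stop between vowels /u/ and /o/, so it spirantizes to the fricative [x]. /b/ is a stop between vowels /a/ and /o/, so it spirantizes to the fricative [v]. /d/ is a stop between vowels /o/ and /i/, so it spirantizes to the fricative [z]. /d/ is a stop between vowels /i/ and /a/, so it spirantizes to the fricative [z]. → [diisuxoavozizawet].
/wiloldevabupau/: /b/ is a stop between vowels /a/ and /u/, so it spirantizes to the fricative [v]. /p/ is a stop between vowels /u/ and /a/, so it spirantizes to the fricative [f]. → [wiloldevavufau].
/jiebopooro/: /b/ is a stop between vowels /e/ and /o/, so it spirantizes to the fricative [v]. /p/ is a stop between vowels /o/ and /o/, so it spirantizes to the fricative [f]. → [jievofooro].
/xooketubunla/: /k/ is a stop between vowels /o/ and /e/, so it spirantizes to the fricative [x]. /t/ is a stop between vowels /e/ and /u/, so it spirantizes to the fricative [s]. /b/ is a stop between vowels /u/ and /u/, so it spirantizes to the fricative [v]. → [xooxesuvunla].

diisuxoavozizawet, wiloldevavufau, jievofooro, xooxesuvunla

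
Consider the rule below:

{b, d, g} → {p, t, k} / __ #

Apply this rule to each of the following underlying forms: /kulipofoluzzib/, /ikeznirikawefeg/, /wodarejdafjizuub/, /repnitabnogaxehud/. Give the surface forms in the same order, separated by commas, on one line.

/kulipofoluzzib/: /b/ is a voiced stop in word-final position, so it devoices to [p]. → [kulipofoluzzip].
/ikeznirikawefeg/: /g/ is a voiced stop in word-final position, so it devoices to [k]. → [ikeznirikawefek].
/wodarejdafjizuub/: /b/ is a voiced stop in word-final position, so it devoices to [p]. → [wodarejdafjizuup].
/repnitabnogaxehud/: /d/ is a voiced stop in word-final position, so it devoices to [t]. → [repnitabnogaxehut].

kulipofoluzzip, ikeznirikawefek, wodarejdafjizuup, repnitabnogaxehut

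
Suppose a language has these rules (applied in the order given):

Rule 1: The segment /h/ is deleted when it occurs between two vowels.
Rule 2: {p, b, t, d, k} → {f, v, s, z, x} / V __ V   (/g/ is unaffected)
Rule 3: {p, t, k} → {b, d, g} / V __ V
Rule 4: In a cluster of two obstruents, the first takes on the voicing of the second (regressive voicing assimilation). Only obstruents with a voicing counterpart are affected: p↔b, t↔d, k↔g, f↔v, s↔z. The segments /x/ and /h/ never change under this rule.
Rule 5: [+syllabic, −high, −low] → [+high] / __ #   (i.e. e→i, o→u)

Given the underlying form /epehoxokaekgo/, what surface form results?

efeoxoxaeggu

Rule 1 (intervocalic h-deletion): /h/ occurs between vowels /e/ and /o/, so it deletes. /epehoxokaekgo/ → epeoxokaekgo.
Rule 2 (intervocalic spirantization): /p/ is a stop between vowels /e/ and /e/, so it spirantizes to the fricative [f]. /k/ is a stop between vowels /o/ and /a/, so it spirantizes to the fricative [x]. /epeoxokaekgo/ → efeoxoxaekgo.
Rule 3 (intervocalic voicing): no segment meets the environment; /efeoxoxaekgo/ is unchanged.
Rule 4 (regressive voicing assimilation): /k/ precedes the voiced obstruent /g/, so it voices to [g] by assimilation. /efeoxoxaekgo/ → efeoxoxaeggo.
Rule 5 (final vowel raising): /o/ is a mid vowel in word-final position, so it raises to [u]. /efeoxoxaeggo/ → efeoxoxaeggu.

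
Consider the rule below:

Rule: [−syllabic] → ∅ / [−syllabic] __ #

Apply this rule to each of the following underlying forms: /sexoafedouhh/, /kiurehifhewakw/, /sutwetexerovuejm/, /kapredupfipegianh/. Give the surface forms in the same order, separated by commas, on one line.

sexoafedouh, kiurehifhewak, sutwetexerovuej, kapredupfipegian

/sexoafedouhh/: /h/ is the second consonant of a word-final cluster /hh/, so it deletes. → [sexoafedouh].
/kiurehifhewakw/: /w/ is the second consonant of a word-final cluster /kw/, so it deletes. → [kiurehifhewak].
/sutwetexerovuejm/: /m/ is the second consonant of a word-final cluster /jm/, so it deletes. → [sutwetexerovuej].
/kapredupfipegianh/: /h/ is the second consonant of a word-final cluster /nh/, so it deletes. → [kapredupfipegian].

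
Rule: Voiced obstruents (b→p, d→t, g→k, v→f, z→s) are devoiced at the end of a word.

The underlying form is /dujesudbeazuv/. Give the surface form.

/v/ is a voiced obstruent in word-final position, so it devoices to [f].
The other instances of /d/, /b/, /z/ do not occur in the required environment and remain unchanged.
Surface form: [dujesudbeazuf].

dujesudbeazuf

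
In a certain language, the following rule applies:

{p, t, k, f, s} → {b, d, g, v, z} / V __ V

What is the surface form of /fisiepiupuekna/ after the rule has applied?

fiziebiubuekna

Scanning /fisiepiupuekna/: /f/ at position 1 is not in the conditioning environment; /s/ is a voiceless obstruent between vowels /i/ and /i/, so it voices to [z]; /p/ is a voiceless obstruent between vowels /e/ and /i/, so it voices to [b]; /p/ is a voiceless obstruent between vowels /u/ and /u/, so it voices to [b]; /k/ at position 12 is not in the conditioning environment.
Result: [fiziebiubuekna].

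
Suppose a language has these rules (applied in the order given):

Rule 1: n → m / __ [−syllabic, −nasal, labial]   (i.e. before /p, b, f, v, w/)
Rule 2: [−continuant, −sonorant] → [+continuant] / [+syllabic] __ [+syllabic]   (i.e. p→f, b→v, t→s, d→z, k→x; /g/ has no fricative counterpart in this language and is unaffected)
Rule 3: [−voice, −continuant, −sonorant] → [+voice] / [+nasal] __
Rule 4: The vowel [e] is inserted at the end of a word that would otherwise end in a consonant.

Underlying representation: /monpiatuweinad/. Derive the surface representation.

mombiasuweinade

Rule 1 (nasal place assimilation): /n/ precedes the labial consonant /p/, so it assimilates in place to [m]. /monpiatuweinad/ → mompiatuweinad.
Rule 2 (intervocalic spirantization): /t/ is a stop between vowels /a/ and /u/, so it spirantizes to the fricative [s]. /mompiatuweinad/ → mompiasuweinad.
Rule 3 (post-nasal voicing): /p/ is a voiceless stop immediately after the nasal /m/, so it voices to [b]. /mompiasuweinad/ → mombiasuweinad.
Rule 4 (final e-epenthesis): the form ends in the consonant /d/, so [e] is inserted word-finally. /mombiasuweinad/ → mombiasuweinade.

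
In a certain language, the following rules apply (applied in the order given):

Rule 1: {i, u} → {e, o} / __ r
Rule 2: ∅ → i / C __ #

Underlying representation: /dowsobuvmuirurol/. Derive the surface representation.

Rule 1 (pre-rhotic lowering): /i/ is a high vowel immediately before /r/, so it lowers to [e]. /u/ is a high vowel immediately before /r/, so it lowers to [o]. /dowsobuvmuirurol/ → dowsobuvmuerorol.
Rule 2 (final i-epenthesis): the form ends in the consonant /l/, so [i] is inserted word-finally. /dowsobuvmuerorol/ → dowsobuvmueroroli.

dowsobuvmueroroli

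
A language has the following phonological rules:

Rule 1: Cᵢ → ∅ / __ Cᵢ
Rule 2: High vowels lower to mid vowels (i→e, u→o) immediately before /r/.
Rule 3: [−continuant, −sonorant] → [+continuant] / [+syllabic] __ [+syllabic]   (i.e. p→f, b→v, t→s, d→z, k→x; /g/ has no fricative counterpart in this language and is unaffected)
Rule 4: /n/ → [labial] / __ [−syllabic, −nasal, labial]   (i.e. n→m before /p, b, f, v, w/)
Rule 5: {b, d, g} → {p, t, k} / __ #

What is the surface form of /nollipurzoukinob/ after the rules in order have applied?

Rule 1 (degemination): /ll/ is a geminate; the first /l/ deletes. /nollipurzoukinob/ → nolipurzoukinob.
Rule 2 (pre-rhotic lowering): /u/ is a high vowel immediately before /r/, so it lowers to [o]. /nolipurzoukinob/ → noliporzoukinob.
Rule 3 (intervocalic spirantization): /p/ is a stop between vowels /i/ and /o/, so it spirantizes to the fricative [f]. /k/ is a stop between vowels /u/ and /i/, so it spirantizes to the fricative [x]. /noliporzoukinob/ → noliforzouxinob.
Rule 4 (nasal place assimilation): no segment meets the environment; /noliforzouxinob/ is unchanged.
Rule 5 (final devoicing): /b/ is a voiced stop in word-final position, so it devoices to [p]. /noliforzouxinob/ → noliforzouxinop.

noliforzouxinop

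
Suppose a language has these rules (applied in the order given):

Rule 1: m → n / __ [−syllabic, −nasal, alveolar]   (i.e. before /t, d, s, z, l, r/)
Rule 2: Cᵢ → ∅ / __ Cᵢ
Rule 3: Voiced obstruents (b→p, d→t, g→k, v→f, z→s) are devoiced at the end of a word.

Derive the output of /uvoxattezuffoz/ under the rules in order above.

Rule 1 (nasal place assimilation): no segment meets the environment; /uvoxattezuffoz/ is unchanged.
Rule 2 (degemination): /tt/ is a geminate; the first /t/ deletes. /ff/ is a geminate; the first /f/ deletes. /uvoxattezuffoz/ → uvoxatezufoz.
Rule 3 (final devoicing): /z/ is a voiced obstruent in word-final position, so it devoices to [s]. /uvoxatezufoz/ → uvoxatezufos.

uvoxatezufos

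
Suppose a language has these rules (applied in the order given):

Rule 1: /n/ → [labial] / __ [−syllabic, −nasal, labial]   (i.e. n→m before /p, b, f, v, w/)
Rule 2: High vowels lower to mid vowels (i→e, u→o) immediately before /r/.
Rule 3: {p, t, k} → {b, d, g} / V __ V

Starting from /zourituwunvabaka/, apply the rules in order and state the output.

zooriduwumvabaga

Rule 1 (nasal place assimilation): /n/ precedes the labial consonant /v/, so it assimilates in place to [m]. /zourituwunvabaka/ → zourituwumvabaka.
Rule 2 (pre-rhotic lowering): /u/ is a high vowel immediately before /r/, so it lowers to [o]. /zourituwumvabaka/ → zoorituwumvabaka.
Rule 3 (intervocalic voicing): /t/ is a voiceless stop between vowels /i/ and /u/, so it voices to [d]. /k/ is a voiceless stop between vowels /a/ and /a/, so it voices to [g]. /zoorituwumvabaka/ → zooriduwumvabaga.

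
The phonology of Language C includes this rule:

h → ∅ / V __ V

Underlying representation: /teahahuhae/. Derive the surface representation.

teaauae

/h/ occurs between vowels /a/ and /a/, so it deletes.
/h/ occurs between vowels /a/ and /u/, so it deletes.
/h/ occurs between vowels /u/ and /a/, so it deletes.
Surface form: [teaauae].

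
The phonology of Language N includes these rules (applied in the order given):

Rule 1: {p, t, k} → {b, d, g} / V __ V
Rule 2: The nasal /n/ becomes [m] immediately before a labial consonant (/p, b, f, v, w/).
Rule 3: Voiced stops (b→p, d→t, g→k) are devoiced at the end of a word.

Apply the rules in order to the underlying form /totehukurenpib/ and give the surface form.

Rule 1 (intervocalic voicing): /t/ is a voiceless stop between vowels /o/ and /e/, so it voices to [d]. /k/ is a voiceless stop between vowels /u/ and /u/, so it voices to [g]. /totehukurenpib/ → todehugurenpib.
Rule 2 (nasal place assimilation): /n/ precedes the labial consonant /p/, so it assimilates in place to [m]. /todehugurenpib/ → todehugurempib.
Rule 3 (final devoicing): /b/ is a voiced stop in word-final position, so it devoices to [p]. /todehugurempib/ → todehugurempip.

todehugurempip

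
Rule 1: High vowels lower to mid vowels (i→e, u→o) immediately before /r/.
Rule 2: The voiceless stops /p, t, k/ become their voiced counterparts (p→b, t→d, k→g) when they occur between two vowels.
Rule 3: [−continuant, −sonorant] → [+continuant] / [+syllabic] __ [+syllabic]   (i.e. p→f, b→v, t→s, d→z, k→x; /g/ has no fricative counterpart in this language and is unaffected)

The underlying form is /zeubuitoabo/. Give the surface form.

Rule 1 (pre-rhotic lowering): no segment meets the environment; /zeubuitoabo/ is unchanged.
Rule 2 (intervocalic voicing): /t/ is a voiceless stop between vowels /i/ and /o/, so it voices to [d]. /zeubuitoabo/ → zeubuidoabo.
Rule 3 (intervocalic spirantization): /b/ is a stop between vowels /u/ and /u/, so it spirantizes to the fricative [v]. /d/ is a stop between vowels /i/ and /o/, so it spirantizes to the fricative [z]. /b/ is a stop between vowels /a/ and /o/, so it spirantizes to the fricative [v]. /zeubuidoabo/ → zeuvuizoavo.

zeuvuizoavo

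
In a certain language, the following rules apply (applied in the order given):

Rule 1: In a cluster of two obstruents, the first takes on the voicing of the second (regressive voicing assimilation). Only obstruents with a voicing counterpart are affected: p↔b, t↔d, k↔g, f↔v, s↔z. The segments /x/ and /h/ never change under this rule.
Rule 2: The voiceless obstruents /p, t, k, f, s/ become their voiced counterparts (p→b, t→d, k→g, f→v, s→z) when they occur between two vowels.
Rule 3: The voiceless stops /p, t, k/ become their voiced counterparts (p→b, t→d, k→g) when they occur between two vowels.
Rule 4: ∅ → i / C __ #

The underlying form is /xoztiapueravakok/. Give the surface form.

Rule 1 (regressive voicing assimilation): /z/ precedes the voiceless obstruent /t/, so it devoices to [s] by assimilation. /xoztiapueravakok/ → xostiapueravakok.
Rule 2 (intervocalic voicing): /p/ is a voiceless obstruent between vowels /a/ and /u/, so it voices to [b]. /k/ is a voiceless obstruent between vowels /a/ and /o/, so it voices to [g]. /xostiapueravakok/ → xostiabueravagok.
Rule 3 (intervocalic voicing): no segment meets the environment; /xostiabueravagok/ is unchanged.
Rule 4 (final i-epenthesis): the form ends in the consonant /k/, so [i] is inserted word-finally. /xostiabueravagok/ → xostiabueravagoki.

xostiabueravagoki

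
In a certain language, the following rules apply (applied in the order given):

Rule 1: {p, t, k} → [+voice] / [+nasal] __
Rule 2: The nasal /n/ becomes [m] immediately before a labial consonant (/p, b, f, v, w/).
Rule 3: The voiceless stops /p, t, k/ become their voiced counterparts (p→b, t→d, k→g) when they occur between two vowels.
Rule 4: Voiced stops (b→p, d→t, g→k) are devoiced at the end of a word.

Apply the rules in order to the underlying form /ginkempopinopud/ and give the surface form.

gingembobinobut

Rule 1 (post-nasal voicing): /k/ is a voiceless stop immediately after the nasal /n/, so it voices to [g]. /p/ is a voiceless stop immediately after the nasal /m/, so it voices to [b]. /ginkempopinopud/ → gingembopinopud.
Rule 2 (nasal place assimilation): no segment meets the environment; /gingembopinopud/ is unchanged.
Rule 3 (intervocalic voicing): /p/ is a voiceless stop between vowels /o/ and /i/, so it voices to [b]. /p/ is a voiceless stop between vowels /o/ and /u/, so it voices to [b]. /gingembopinopud/ → gingembobinobud.
Rule 4 (final devoicing): /d/ is a voiced stop in word-final position, so it devoices to [t]. /gingembobinobud/ → gingembobinobut.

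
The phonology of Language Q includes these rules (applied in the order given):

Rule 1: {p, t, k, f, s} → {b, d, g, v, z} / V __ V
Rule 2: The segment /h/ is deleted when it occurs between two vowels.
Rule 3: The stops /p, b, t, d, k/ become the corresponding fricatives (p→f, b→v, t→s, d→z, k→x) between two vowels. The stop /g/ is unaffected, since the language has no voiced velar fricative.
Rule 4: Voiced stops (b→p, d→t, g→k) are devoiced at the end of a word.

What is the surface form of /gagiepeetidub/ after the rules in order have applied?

gagieveezizup

Rule 1 (intervocalic voicing): /p/ is a voiceless obstruent between vowels /e/ and /e/, so it voices to [b]. /t/ is a voiceless obstruent between vowels /e/ and /i/, so it voices to [d]. /gagiepeetidub/ → gagiebeedidub.
Rule 2 (intervocalic h-deletion): no segment meets the environment; /gagiebeedidub/ is unchanged.
Rule 3 (intervocalic spirantization): /b/ is a stop between vowels /e/ and /e/, so it spirantizes to the fricative [v]. /d/ is a stop between vowels /e/ and /i/, so it spirantizes to the fricative [z]. /d/ is a stop between vowels /i/ and /u/, so it spirantizes to the fricative [z]. /gagiebeedidub/ → gagieveezizub.
Rule 4 (final devoicing): /b/ is a voiced stop in word-final position, so it devoices to [p]. /gagieveezizub/ → gagieveezizup.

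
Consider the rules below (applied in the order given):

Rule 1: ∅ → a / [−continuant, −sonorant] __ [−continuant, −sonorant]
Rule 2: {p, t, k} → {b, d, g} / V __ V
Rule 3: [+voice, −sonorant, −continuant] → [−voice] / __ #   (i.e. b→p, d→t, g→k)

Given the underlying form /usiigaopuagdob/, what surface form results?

Rule 1 (stop-cluster a-epenthesis): /g/ and /d/ form a stop–stop cluster, so [a] is inserted between them. /usiigaopuagdob/ → usiigaopuagadob.
Rule 2 (intervocalic voicing): /p/ is a voiceless stop between vowels /o/ and /u/, so it voices to [b]. /usiigaopuagadob/ → usiigaobuagadob.
Rule 3 (final devoicing): /b/ is a voiced stop in word-final position, so it devoices to [p]. /usiigaobuagadob/ → usiigaobuagadop.

usiigaobuagadop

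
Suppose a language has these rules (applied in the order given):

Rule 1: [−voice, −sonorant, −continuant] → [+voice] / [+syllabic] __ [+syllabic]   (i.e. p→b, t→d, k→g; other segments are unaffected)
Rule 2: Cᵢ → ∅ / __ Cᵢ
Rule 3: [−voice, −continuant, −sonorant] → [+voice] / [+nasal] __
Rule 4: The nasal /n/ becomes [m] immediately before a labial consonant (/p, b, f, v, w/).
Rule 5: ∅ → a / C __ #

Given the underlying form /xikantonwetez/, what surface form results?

xigandomwedeza

Rule 1 (intervocalic voicing): /k/ is a voiceless stop between vowels /i/ and /a/, so it voices to [g]. /t/ is a voiceless stop between vowels /e/ and /e/, so it voices to [d]. /xikantonwetez/ → xigantonwedez.
Rule 2 (degemination): no segment meets the environment; /xigantonwedez/ is unchanged.
Rule 3 (post-nasal voicing): /t/ is a voiceless stop immediately after the nasal /n/, so it voices to [d]. /xigantonwedez/ → xigandonwedez.
Rule 4 (nasal place assimilation): /n/ precedes the labial consonant /w/, so it assimilates in place to [m]. /xigandonwedez/ → xigandomwedez.
Rule 5 (final a-epenthesis): the form ends in the consonant /z/, so [a] is inserted word-finally. /xigandomwedez/ → xigandomwedeza.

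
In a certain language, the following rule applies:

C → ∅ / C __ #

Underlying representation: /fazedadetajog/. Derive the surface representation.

No segment of /fazedadetajog/ meets the structural description of the rule, so the form surfaces unchanged.

fazedadetajog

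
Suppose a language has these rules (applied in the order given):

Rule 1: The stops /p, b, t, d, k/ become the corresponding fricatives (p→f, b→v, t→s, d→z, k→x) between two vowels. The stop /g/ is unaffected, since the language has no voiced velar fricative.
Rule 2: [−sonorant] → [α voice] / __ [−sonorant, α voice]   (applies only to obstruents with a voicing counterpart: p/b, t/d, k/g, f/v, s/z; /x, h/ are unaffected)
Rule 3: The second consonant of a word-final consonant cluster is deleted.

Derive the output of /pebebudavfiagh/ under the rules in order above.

pevevuzaffiak

Rule 1 (intervocalic spirantization): /b/ is a stop between vowels /e/ and /e/, so it spirantizes to the fricative [v]. /b/ is a stop between vowels /e/ and /u/, so it spirantizes to the fricative [v]. /d/ is a stop between vowels /u/ and /a/, so it spirantizes to the fricative [z]. /pebebudavfiagh/ → pevevuzavfiagh.
Rule 2 (regressive voicing assimilation): /v/ precedes the voiceless obstruent /f/, so it devoices to [f] by assimilation. /g/ precedes the voiceless obstruent /h/, so it devoices to [k] by assimilation. /pevevuzavfiagh/ → pevevuzaffiakh.
Rule 3 (final cluster simplification): /h/ is the second consonant of a word-final cluster /kh/, so it deletes. /pevevuzaffiakh/ → pevevuzaffiak.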